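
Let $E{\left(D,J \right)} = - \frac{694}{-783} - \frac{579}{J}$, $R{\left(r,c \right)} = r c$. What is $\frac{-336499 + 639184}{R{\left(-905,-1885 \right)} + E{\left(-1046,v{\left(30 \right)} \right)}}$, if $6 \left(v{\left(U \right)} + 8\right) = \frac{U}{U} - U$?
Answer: $\frac{3649836267}{20570939551} \approx 0.17743$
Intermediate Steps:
$v{\left(U \right)} = - \frac{47}{6} - \frac{U}{6}$ ($v{\left(U \right)} = -8 + \frac{\frac{U}{U} - U}{6} = -8 + \frac{1 - U}{6} = -8 - \left(- \frac{1}{6} + \frac{U}{6}\right) = - \frac{47}{6} - \frac{U}{6}$)
$R{\left(r,c \right)} = c r$
$E{\left(D,J \right)} = \frac{694}{783} - \frac{579}{J}$ ($E{\left(D,J \right)} = \left(-694\right) \left(- \frac{1}{783}\right) - \frac{579}{J} = \frac{694}{783} - \frac{579}{J}$)
$\frac{-336499 + 639184}{R{\left(-905,-1885 \right)} + E{\left(-1046,v{\left(30 \right)} \right)}} = \frac{-336499 + 639184}{\left(-1885\right) \left(-905\right) - \left(- \frac{694}{783} + \frac{579}{- \frac{47}{6} - 5}\right)} = \frac{302685}{1705925 - \left(- \frac{694}{783} + \frac{579}{- \frac{47}{6} - 5}\right)} = \frac{302685}{1705925 - \left(- \frac{694}{783} + \frac{579}{- \frac{77}{6}}\right)} = \frac{302685}{1705925 + \left(\frac{694}{783} - - \frac{3474}{77}\right)} = \frac{302685}{1705925 + \left(\frac{694}{783} + \frac{3474}{77}\right)} = \frac{302685}{1705925 + \frac{2773580}{60291}} = \frac{302685}{\frac{102854697755}{60291}} = 302685 \cdot \frac{60291}{102854697755} = \frac{3649836267}{20570939551}$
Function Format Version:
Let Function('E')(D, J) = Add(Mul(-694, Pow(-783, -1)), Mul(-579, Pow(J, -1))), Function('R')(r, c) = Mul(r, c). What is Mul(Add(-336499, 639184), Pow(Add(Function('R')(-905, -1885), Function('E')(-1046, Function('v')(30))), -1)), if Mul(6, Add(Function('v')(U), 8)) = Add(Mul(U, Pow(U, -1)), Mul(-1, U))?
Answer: Rational(3649836267, 20570939551) ≈ 0.17743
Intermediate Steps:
Function('v')(U) = Add(Rational(-47, 6), Mul(Rational(-1, 6), U)) (Function('v')(U) = Add(-8, Mul(Rational(1, 6), Add(Mul(U, Pow(U, -1)), Mul(-1, U)))) = Add(-8, Mul(Rational(1, 6), Add(1, Mul(-1, U)))) = Add(-8, Add(Rational(1, 6), Mul(Rational(-1, 6), U))) = Add(Rational(-47, 6), Mul(Rational(-1, 6), U)))
Function('R')(r, c) = Mul(c, r)
Function('E')(D, J) = Add(Rational(694, 783), Mul(-579, Pow(J, -1))) (Function('E')(D, J) = Add(Mul(-694, Rational(-1, 783)), Mul(-579, Pow(J, -1))) = Add(Rational(694, 783), Mul(-579, Pow(J, -1))))
Mul(Add(-336499, 639184), Pow(Add(Function('R')(-905, -1885), Function('E')(-1046, Function('v')(30))), -1)) = Mul(Add(-336499, 639184), Pow(Add(Mul(-1885, -905), Add(Rational(694, 783), Mul(-579, Pow(Add(Rational(-47, 6), Mul(Rational(-1, 6), 30)), -1)))), -1)) = Mul(302685, Pow(Add(1705925, Add(Rational(694, 783), Mul(-579, Pow(Add(Rational(-47, 6), -5), -1)))), -1)) = Mul(302685, Pow(Add(1705925, Add(Rational(694, 783), Mul(-579, Pow(Rational(-77, 6), -1)))), -1)) = Mul(302685, Pow(Add(1705925, Add(Rational(694, 783), Mul(-579, Rational(-6, 77)))), -1)) = Mul(302685, Pow(Add(1705925, Add(Rational(694, 783), Rational(3474, 77))), -1)) = Mul(302685, Pow(Add(1705925, Rational(2773580, 60291)), -1)) = Mul(302685, Pow(Rational(102854697755, 60291), -1)) = Mul(302685, Rational(60291, 102854697755)) = Rational(3649836267, 20570939551)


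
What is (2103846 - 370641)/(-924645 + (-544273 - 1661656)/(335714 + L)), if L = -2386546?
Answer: -3554512276560/1896289348711 ≈ -1.8745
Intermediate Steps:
(2103846 - 370641)/(-924645 + (-544273 - 1661656)/(335714 + L)) = (2103846 - 370641)/(-924645 + (-544273 - 1661656)/(335714 - 2386546)) = 1733205/(-924645 - 2205929/(-2050832)) = 1733205/(-924645 - 2205929*(-1/2050832)) = 1733205/(-924645 + 2205929/2050832) = 1733205/(-1896289348711/2050832) = 1733205*(-2050832/1896289348711) = -3554512276560/1896289348711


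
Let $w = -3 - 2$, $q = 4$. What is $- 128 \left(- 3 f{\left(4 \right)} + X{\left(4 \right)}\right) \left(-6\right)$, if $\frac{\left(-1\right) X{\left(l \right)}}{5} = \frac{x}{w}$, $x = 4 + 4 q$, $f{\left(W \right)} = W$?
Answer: $6144$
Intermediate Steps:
$w = -5$ ($w = -3 - 2 = -5$)
$x = 20$ ($x = 4 + 4 \cdot 4 = 4 + 16 = 20$)
$X{\left(l \right)} = 20$ ($X{\left(l \right)} = - 5 \frac{20}{-5} = - 5 \cdot 20 \left(- \frac{1}{5}\right) = \left(-5\right) \left(-4\right) = 20$)
$- 128 \left(- 3 f{\left(4 \right)} + X{\left(4 \right)}\right) \left(-6\right) = - 128 \left(\left(-3\right) 4 + 20\right) \left(-6\right) = - 128 \left(-12 + 20\right) \left(-6\right) = \left(-128\right) 8 \left(-6\right) = \left(-1024\right) \left(-6\right) = 6144$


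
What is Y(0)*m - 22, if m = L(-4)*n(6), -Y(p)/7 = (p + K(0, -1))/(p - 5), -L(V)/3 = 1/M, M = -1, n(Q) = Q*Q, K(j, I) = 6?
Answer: 4426/5 ≈ 885.20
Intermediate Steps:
n(Q) = Q²
L(V) = 3 (L(V) = -3/(-1) = -3*(-1) = 3)
Y(p) = -7*(6 + p)/(-5 + p) (Y(p) = -7*(p + 6)/(p - 5) = -7*(6 + p)/(-5 + p))
m = 108 (m = 3*6² = 3*36 = 108)
Y(0)*m - 22 = (7*(-6 - 1*0)/(-5 + 0))*108 - 22 = (7*(-6 + 0)/(-5))*108 - 22 = (7*(-⅕)*(-6))*108 - 22 = (42/5)*108 - 22 = 4536/5 - 22 = 4426/5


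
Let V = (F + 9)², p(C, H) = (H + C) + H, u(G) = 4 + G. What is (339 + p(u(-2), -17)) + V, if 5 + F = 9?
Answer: 476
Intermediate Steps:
F = 4 (F = -5 + 9 = 4)
p(C, H) = C + 2*H (p(C, H) = (C + H) + H = C + 2*H)
V = 169 (V = (4 + 9)² = 13² = 169)
(339 + p(u(-2), -17)) + V = (339 + ((4 - 2) + 2*(-17))) + 169 = (339 + (2 - 34)) + 169 = (339 - 32) + 169 = 307 + 169 = 476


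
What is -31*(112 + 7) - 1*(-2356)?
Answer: -1333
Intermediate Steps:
-31*(112 + 7) - 1*(-2356) = -31*119 + 2356 = -3689 + 2356 = -1333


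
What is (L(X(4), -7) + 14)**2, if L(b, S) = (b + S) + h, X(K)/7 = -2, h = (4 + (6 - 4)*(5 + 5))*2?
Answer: 1681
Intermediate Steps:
h = 48 (h = (4 + 2*10)*2 = (4 + 20)*2 = 24*2 = 48)
X(K) = -14 (X(K) = 7*(-2) = -14)
L(b, S) = 48 + S + b (L(b, S) = (b + S) + 48 = (S + b) + 48 = 48 + S + b)
(L(X(4), -7) + 14)**2 = ((48 - 7 - 14) + 14)**2 = (27 + 14)**2 = 41**2 = 1681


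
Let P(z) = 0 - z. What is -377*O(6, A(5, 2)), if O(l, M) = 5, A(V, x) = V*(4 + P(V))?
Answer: -1885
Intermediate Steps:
P(z) = -z
A(V, x) = V*(4 - V)
-377*O(6, A(5, 2)) = -377*5 = -1885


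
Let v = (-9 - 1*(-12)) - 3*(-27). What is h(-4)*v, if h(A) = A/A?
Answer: 84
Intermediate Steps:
h(A) = 1
v = 84 (v = (-9 + 12) + 81 = 3 + 81 = 84)
h(-4)*v = 1*84 = 84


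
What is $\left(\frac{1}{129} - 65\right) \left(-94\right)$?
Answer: $\frac{788096}{129} \approx 6109.3$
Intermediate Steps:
$\left(\frac{1}{129} - 65\right) \left(-94\right) = \left(- \frac{8384}{129}\right) \left(-94\right) = \frac{788096}{129}$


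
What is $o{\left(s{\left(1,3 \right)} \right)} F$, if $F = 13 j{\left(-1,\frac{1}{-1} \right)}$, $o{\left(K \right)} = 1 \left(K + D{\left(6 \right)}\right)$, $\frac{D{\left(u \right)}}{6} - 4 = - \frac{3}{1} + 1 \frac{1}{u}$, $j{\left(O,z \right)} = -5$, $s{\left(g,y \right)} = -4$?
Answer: $-195$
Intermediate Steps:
$D{\left(u \right)} = 6 + \frac{6}{u}$ ($D{\left(u \right)} = 24 + 6 \left(- \frac{3}{1} + 1 \frac{1}{u}\right) = 24 + 6 \left(\left(-3\right) 1 + \frac{1}{u}\right) = 24 + 6 \left(-3 + \frac{1}{u}\right) = 24 - \left(18 - \frac{6}{u}\right) = 6 + \frac{6}{u}$)
$o{\left(K \right)} = 7 + K$ ($o{\left(K \right)} = 1 \left(K + \left(6 + \frac{6}{6}\right)\right) = 1 \left(K + \left(6 + 6 \cdot \frac{1}{6}\right)\right) = 1 \left(K + \left(6 + 1\right)\right) = 1 \left(K + 7\right) = 1 \left(7 + K\right) = 7 + K$)
$F = -65$ ($F = 13 \left(-5\right) = -65$)
$o{\left(s{\left(1,3 \right)} \right)} F = \left(7 - 4\right) \left(-65\right) = 3 \left(-65\right) = -195$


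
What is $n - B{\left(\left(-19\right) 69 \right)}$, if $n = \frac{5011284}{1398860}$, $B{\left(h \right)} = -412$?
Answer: $\frac{145335401}{349715} \approx 415.58$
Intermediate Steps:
$n = \frac{1252821}{349715}$ ($n = 5011284 \cdot \frac{1}{1398860} = \frac{1252821}{349715} \approx 3.5824$)
$n - B{\left(\left(-19\right) 69 \right)} = \frac{1252821}{349715} - -412 = \frac{1252821}{349715} + 412 = \frac{145335401}{349715}$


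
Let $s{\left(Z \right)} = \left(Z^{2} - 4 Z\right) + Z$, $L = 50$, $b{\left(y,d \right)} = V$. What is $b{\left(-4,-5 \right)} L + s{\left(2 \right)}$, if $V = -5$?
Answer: $-252$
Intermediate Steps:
$b{\left(y,d \right)} = -5$
$s{\left(Z \right)} = Z^{2} - 3 Z$
$b{\left(-4,-5 \right)} L + s{\left(2 \right)} = \left(-5\right) 50 + 2 \left(-3 + 2\right) = -250 + 2 \left(-1\right) = -250 - 2 = -252$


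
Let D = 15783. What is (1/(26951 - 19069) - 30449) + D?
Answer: -115597411/7882 ≈ -14666.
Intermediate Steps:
(1/(26951 - 19069) - 30449) + D = (1/(26951 - 19069) - 30449) + 15783 = (1/7882 - 30449) + 15783 = -239999017/7882 + 15783 = -115597411/7882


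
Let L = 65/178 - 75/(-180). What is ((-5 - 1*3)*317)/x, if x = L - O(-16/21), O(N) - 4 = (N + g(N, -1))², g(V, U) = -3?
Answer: 398141856/2727035 ≈ 146.00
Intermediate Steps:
O(N) = 4 + (-3 + N)² (O(N) = 4 + (N - 3)² = 4 + (-3 + N)²)
L = 835/1068 (L = 65*(1/178) - 75*(-1/180) = 65/178 + 5/12 = 835/1068 ≈ 0.78184)
x = -2727035/156996 (x = 835/1068 - (4 + (-3 - 16/21)²) = 835/1068 - (4 + (-79/21)²) = 835/1068 - (4 + 6241/441) = 835/1068 - 1*8005/441 = 835/1068 - 8005/441 = -2727035/156996 ≈ -17.370)
((-5 - 1*3)*317)/x = ((-5 - 1*3)*317)/(-2727035/156996) = ((-5 - 3)*317)*(-156996/2727035) = -8*317*(-156996/2727035) = -2536*(-156996/2727035) = 398141856/2727035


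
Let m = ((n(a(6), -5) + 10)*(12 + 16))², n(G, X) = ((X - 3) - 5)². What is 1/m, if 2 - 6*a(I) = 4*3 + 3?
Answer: 1/25120144 ≈ 3.9809e-8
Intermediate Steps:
a(I) = -13/6 (a(I) = ⅓ - (4*3 + 3)/6 = ⅓ - (12 + 3)/6 = ⅓ - ⅙*15 = ⅓ - 5/2 = -13/6)
n(G, X) = (-8 + X)² (n(G, X) = ((-3 + X) - 5)² = (-8 + X)²)
m = 25120144 (m = (((-8 - 5)² + 10)*(12 + 16))² = (((-13)² + 10)*28)² = ((169 + 10)*28)² = (179*28)² = 5012² = 25120144)
1/m = 1/25120144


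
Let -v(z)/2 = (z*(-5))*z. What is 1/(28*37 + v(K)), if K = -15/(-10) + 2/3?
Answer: 18/19493 ≈ 0.00092341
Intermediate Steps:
K = 13/6 (K = -15*(-⅒) + 2*(⅓) = 3/2 + ⅔ = 13/6 ≈ 2.1667)
v(z) = 10*z² (v(z) = -2*z*(-5)*z = -2*(-5*z)*z = -(-10)*z² = 10*z²)
1/(28*37 + v(K)) = 1/(28*37 + 10*(13/6)²) = 1/(1036 + 10*(169/36)) = 1/(1036 + 845/18) = 1/(19493/18) = 18/19493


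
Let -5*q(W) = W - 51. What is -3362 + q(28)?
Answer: -16787/5 ≈ -3357.4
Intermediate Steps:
q(W) = 51/5 - W/5 (q(W) = -(W - 51)/5 = -(-51 + W)/5 = 51/5 - W/5)
-3362 + q(28) = -3362 + (51/5 - 1/5*28) = -3362 + (51/5 - 28/5) = -3362 + 23/5 = -16787/5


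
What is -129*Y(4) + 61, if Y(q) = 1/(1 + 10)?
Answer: 542/11 ≈ 49.273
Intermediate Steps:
Y(q) = 1/11
-129*Y(4) + 61 = -129*1/11 + 61 = -129/11 + 61 = 542/11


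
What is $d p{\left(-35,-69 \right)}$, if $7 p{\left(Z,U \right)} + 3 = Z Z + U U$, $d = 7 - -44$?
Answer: $\frac{305133}{7} \approx 43590.0$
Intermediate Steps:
$d = 51$ ($d = 7 + 44 = 51$)
$p{\left(Z,U \right)} = - \frac{3}{7} + \frac{U^{2}}{7} + \frac{Z^{2}}{7}$ ($p{\left(Z,U \right)} = - \frac{3}{7} + \frac{Z Z + U U}{7} = - \frac{3}{7} + \frac{Z^{2} + U^{2}}{7} = - \frac{3}{7} + \frac{U^{2} + Z^{2}}{7} = - \frac{3}{7} + \left(\frac{U^{2}}{7} + \frac{Z^{2}}{7}\right) = - \frac{3}{7} + \frac{U^{2}}{7} + \frac{Z^{2}}{7}$)
$d p{\left(-35,-69 \right)} = 51 \left(- \frac{3}{7} + \frac{\left(-69\right)^{2}}{7} + \frac{\left(-35\right)^{2}}{7}\right) = 51 \left(- \frac{3}{7} + \frac{1}{7} \cdot 4761 + \frac{1}{7} \cdot 1225\right) = 51 \left(- \frac{3}{7} + \frac{4761}{7} + 175\right) = 51 \cdot \frac{5983}{7} = \frac{305133}{7}$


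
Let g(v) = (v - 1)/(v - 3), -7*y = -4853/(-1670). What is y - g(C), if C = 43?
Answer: -6851/4676 ≈ -1.4651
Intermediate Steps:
y = -4853/11690 (y = -(-4853)/(7*(-1670)) = -(-4853)*(-1)/(7*1670) = -⅐*4853/1670 = -4853/11690 ≈ -0.41514)
g(v) = (-1 + v)/(-3 + v)
y - g(C) = -4853/11690 - (-1 + 43)/(-3 + 43) = -4853/11690 - 42/40 = -4853/11690 - 1*21/20 = -4853/11690 - 21/20 = -6851/4676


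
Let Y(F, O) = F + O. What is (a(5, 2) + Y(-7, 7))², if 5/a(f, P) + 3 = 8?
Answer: 1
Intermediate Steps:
a(f, P) = 1 (a(f, P) = 5/(-3 + 8) = 5/5 = 5*(⅕) = 1)
(a(5, 2) + Y(-7, 7))² = (1 + (-7 + 7))² = (1 + 0)² = 1² = 1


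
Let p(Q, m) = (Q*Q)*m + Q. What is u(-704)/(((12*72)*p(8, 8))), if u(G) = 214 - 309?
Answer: -19/89856 ≈ -0.00021145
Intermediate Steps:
u(G) = -95
p(Q, m) = Q + m*Q² (p(Q, m) = Q²*m + Q = m*Q² + Q = Q + m*Q²)
u(-704)/(((12*72)*p(8, 8))) = -95*1/(6912*(1 + 8*8)) = -95*1/(6912*(1 + 64)) = -95/(864*(8*65)) = -95/(864*520) = -95/449280 = -95*1/449280 = -19/89856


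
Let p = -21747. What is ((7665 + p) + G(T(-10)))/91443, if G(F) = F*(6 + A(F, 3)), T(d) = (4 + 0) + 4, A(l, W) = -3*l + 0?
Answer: -4742/30481 ≈ -0.15557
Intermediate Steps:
A(l, W) = -3*l
T(d) = 8 (T(d) = 4 + 4 = 8)
G(F) = F*(6 - 3*F)
((7665 + p) + G(T(-10)))/91443 = ((7665 - 21747) + 3*8*(2 - 1*8))/91443 = (-14082 + 3*8*(2 - 8))*(1/91443) = (-14082 + 3*8*(-6))*(1/91443) = (-14082 - 144)*(1/91443) = -14226*1/91443 = -4742/30481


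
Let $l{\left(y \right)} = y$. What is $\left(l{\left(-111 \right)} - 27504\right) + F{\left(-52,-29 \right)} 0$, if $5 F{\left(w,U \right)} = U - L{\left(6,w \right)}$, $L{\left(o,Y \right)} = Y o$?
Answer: $-27615$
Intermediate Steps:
$F{\left(w,U \right)} = - \frac{6 w}{5} + \frac{U}{5}$ ($F{\left(w,U \right)} = \frac{U - w 6}{5} = \frac{U - 6 w}{5} = - \frac{6 w}{5} + \frac{U}{5}$)
$\left(l{\left(-111 \right)} - 27504\right) + F{\left(-52,-29 \right)} 0 = \left(-111 - 27504\right) + \left(\left(- \frac{6}{5}\right) \left(-52\right) + \frac{1}{5} \left(-29\right)\right) 0 = -27615 + \left(\frac{312}{5} - \frac{29}{5}\right) 0 = -27615 + \frac{283}{5} \cdot 0 = -27615 + 0 = -27615$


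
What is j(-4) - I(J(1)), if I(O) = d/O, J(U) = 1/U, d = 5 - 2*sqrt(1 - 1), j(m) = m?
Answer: -9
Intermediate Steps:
d = 5 (d = 5 - 2*sqrt(0) = 5 - 2*0 = 5 + 0 = 5)
I(O) = 5/O
j(-4) - I(J(1)) = -4 - 5/(1/1) = -4 - 5/1 = -4 - 5 = -9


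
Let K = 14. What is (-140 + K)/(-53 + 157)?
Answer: -63/52 ≈ -1.2115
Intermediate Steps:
(-140 + K)/(-53 + 157) = (-140 + 14)/(-53 + 157) = -126/104 = -126*1/104 = -63/52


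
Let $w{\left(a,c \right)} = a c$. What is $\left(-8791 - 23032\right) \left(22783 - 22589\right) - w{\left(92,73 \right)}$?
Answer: $-6180378$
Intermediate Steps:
$\left(-8791 - 23032\right) \left(22783 - 22589\right) - w{\left(92,73 \right)} = \left(-8791 - 23032\right) \left(22783 - 22589\right) - 92 \cdot 73 = \left(-31823\right) 194 - 6716 = -6173662 - 6716 = -6180378$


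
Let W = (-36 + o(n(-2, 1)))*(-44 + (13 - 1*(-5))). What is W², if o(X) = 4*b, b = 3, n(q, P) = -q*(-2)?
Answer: 389376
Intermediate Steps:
n(q, P) = 2*q
o(X) = 12 (o(X) = 4*3 = 12)
W = 624 (W = (-36 + 12)*(-44 + (13 - 1*(-5))) = -24*(-44 + (13 + 5)) = -24*(-44 + 18) = -24*(-26) = 624)
W² = 624² = 389376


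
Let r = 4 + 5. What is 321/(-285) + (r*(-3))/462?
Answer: -17333/14630 ≈ -1.1848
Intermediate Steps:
r = 9
321/(-285) + (r*(-3))/462 = 321/(-285) + (9*(-3))/462 = 321*(-1/285) - 27*1/462 = -107/95 - 9/154 = -17333/14630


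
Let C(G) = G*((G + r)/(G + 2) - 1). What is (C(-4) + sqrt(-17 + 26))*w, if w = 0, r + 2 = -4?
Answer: 0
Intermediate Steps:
r = -6 (r = -2 - 4 = -6)
C(G) = G*(-1 + (-6 + G)/(2 + G)) (C(G) = G*((G - 6)/(G + 2) - 1) = G*((-6 + G)/(2 + G) - 1) = G*(-1 + (-6 + G)/(2 + G)))
(C(-4) + sqrt(-17 + 26))*w = (-8*(-4)/(2 - 4) + sqrt(-17 + 26))*0 = (-8*(-4)/(-2) + sqrt(9))*0 = (-8*(-4)*(-1/2) + 3)*0 = (-16 + 3)*0 = -13*0 = 0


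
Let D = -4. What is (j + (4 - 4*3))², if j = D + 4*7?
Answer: 256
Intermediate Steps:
j = 24 (j = -4 + 4*7 = -4 + 28 = 24)
(j + (4 - 4*3))² = (24 + (4 - 4*3))² = (24 + (4 - 12))² = (24 - 8)² = 16² = 256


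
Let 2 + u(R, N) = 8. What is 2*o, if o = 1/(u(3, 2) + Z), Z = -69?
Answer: -2/63 ≈ -0.031746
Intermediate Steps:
u(R, N) = 6 (u(R, N) = -2 + 8 = 6)
o = -1/63 (o = 1/(6 - 69) = 1/(-63) = -1/63 ≈ -0.015873)
2*o = 2*(-1/63) = -2/63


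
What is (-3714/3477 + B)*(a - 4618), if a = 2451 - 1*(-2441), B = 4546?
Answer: 1443315824/1159 ≈ 1.2453e+6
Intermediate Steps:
a = 4892 (a = 2451 + 2441 = 4892)
(-3714/3477 + B)*(a - 4618) = (-3714/3477 + 4546)*(4892 - 4618) = (-3714*1/3477 + 4546)*274 = (-1238/1159 + 4546)*274 = (5267576/1159)*274 = 1443315824/1159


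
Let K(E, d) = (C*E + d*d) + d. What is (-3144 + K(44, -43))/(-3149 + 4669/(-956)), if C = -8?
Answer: 1615640/3015113 ≈ 0.53585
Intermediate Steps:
K(E, d) = d + d² - 8*E (K(E, d) = (-8*E + d*d) + d = (-8*E + d²) + d = (d² - 8*E) + d = d + d² - 8*E)
(-3144 + K(44, -43))/(-3149 + 4669/(-956)) = (-3144 + (-43 + (-43)² - 8*44))/(-3149 + 4669/(-956)) = (-3144 + (-43 + 1849 - 352))/(-3149 + 4669*(-1/956)) = (-3144 + 1454)/(-3149 - 4669/956) = -1690/(-3015113/956) = -1690*(-956/3015113) = 1615640/3015113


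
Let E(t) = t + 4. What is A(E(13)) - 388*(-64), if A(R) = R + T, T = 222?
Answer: 25071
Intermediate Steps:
E(t) = 4 + t
A(R) = 222 + R (A(R) = R + 222 = 222 + R)
A(E(13)) - 388*(-64) = (222 + (4 + 13)) - 388*(-64) = (222 + 17) - 1*(-24832) = 239 + 24832 = 25071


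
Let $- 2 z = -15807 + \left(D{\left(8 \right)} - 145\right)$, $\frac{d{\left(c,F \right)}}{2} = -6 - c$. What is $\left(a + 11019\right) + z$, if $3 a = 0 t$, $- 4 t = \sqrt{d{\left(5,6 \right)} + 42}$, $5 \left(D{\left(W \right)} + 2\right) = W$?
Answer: $\frac{94976}{5} \approx 18995.0$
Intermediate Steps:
$D{\left(W \right)} = -2 + \frac{W}{5}$
$d{\left(c,F \right)} = -12 - 2 c$ ($d{\left(c,F \right)} = 2 \left(-6 - c\right) = -12 - 2 c$)
$t = - \frac{\sqrt{5}}{2}$ ($t = - \frac{\sqrt{\left(-12 - 10\right) + 42}}{4} = - \frac{\sqrt{-22 + 42}}{4} = - \frac{\sqrt{20}}{4} = - \frac{2 \sqrt{5}}{4} = - \frac{\sqrt{5}}{2} \approx -1.118$)
$a = 0$ ($a = \frac{0 \left(- \frac{\sqrt{5}}{2}\right)}{3} = \frac{1}{3} \cdot 0 = 0$)
$z = \frac{39881}{5}$ ($z = - \frac{-15807 + \left(\left(-2 + \frac{1}{5} \cdot 8\right) - 145\right)}{2} = - \frac{-15807 + \left(\left(-2 + \frac{8}{5}\right) - 145\right)}{2} = - \frac{-15807 - \frac{727}{5}}{2} = \left(- \frac{1}{2}\right) \left(- \frac{79762}{5}\right) = \frac{39881}{5} \approx 7976.2$)
$\left(a + 11019\right) + z = \left(0 + 11019\right) + \frac{39881}{5} = 11019 + \frac{39881}{5} = \frac{94976}{5}$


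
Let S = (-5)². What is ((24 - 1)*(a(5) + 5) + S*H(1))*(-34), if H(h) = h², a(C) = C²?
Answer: -24310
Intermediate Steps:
S = 25
((24 - 1)*(a(5) + 5) + S*H(1))*(-34) = ((24 - 1)*(5² + 5) + 25*1²)*(-34) = (23*(25 + 5) + 25*1)*(-34) = (23*30 + 25)*(-34) = (690 + 25)*(-34) = 715*(-34) = -24310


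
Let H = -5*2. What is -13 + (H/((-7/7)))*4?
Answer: 27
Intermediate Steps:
H = -10
-13 + (H/((-7/7)))*4 = -13 - 10*(-1/1)*4 = -13 - 10/((-7*⅐))*4 = -13 - 10/(-1)*4 = -13 - 10*(-1)*4 = -13 + 10*4 = -13 + 40 = 27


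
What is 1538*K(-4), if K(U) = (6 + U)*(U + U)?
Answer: -24608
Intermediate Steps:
K(U) = 2*U*(6 + U) (K(U) = (6 + U)*(2*U) = 2*U*(6 + U))
1538*K(-4) = 1538*(2*(-4)*(6 - 4)) = 1538*(2*(-4)*2) = 1538*(-16) = -24608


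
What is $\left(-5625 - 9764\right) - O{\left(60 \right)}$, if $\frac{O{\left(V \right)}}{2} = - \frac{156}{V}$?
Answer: $- \frac{76919}{5} \approx -15384.0$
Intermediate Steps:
$O{\left(V \right)} = - \frac{312}{V}$ ($O{\left(V \right)} = 2 \left(- \frac{156}{V}\right) = - \frac{312}{V}$)
$\left(-5625 - 9764\right) - O{\left(60 \right)} = \left(-5625 - 9764\right) - - \frac{312}{60} = -15389 - \left(-312\right) \frac{1}{60} = -15389 - - \frac{26}{5} = -15389 + \frac{26}{5} = - \frac{76919}{5}$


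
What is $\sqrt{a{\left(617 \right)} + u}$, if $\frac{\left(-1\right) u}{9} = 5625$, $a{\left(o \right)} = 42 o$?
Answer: $i \sqrt{24711} \approx 157.2 i$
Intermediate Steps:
$u = -50625$ ($u = \left(-9\right) 5625 = -50625$)
$\sqrt{a{\left(617 \right)} + u} = \sqrt{42 \cdot 617 - 50625} = \sqrt{25914 - 50625} = \sqrt{-24711} = i \sqrt{24711}$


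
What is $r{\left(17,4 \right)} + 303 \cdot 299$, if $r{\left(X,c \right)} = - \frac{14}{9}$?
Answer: $\frac{815359}{9} \approx 90596.0$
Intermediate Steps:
$r{\left(X,c \right)} = - \frac{14}{9}$ ($r{\left(X,c \right)} = \left(-14\right) \frac{1}{9} = - \frac{14}{9}$)
$r{\left(17,4 \right)} + 303 \cdot 299 = - \frac{14}{9} + 303 \cdot 299 = - \frac{14}{9} + 90597 = \frac{815359}{9}$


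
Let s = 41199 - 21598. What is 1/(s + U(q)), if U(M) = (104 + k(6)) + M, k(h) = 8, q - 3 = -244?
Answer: 1/19472 ≈ 5.1356e-5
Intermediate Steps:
q = -241 (q = 3 - 244 = -241)
s = 19601
U(M) = 112 + M (U(M) = (104 + 8) + M = 112 + M)
1/(s + U(q)) = 1/(19601 + (112 - 241)) = 1/(19601 - 129) = 1/19472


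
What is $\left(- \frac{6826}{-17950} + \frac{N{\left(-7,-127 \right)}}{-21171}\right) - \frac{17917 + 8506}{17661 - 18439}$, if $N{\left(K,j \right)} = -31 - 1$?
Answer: $\frac{5077066057969}{147827566050} \approx 34.344$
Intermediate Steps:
$N{\left(K,j \right)} = -32$ ($N{\left(K,j \right)} = -31 - 1 = -32$)
$\left(- \frac{6826}{-17950} + \frac{N{\left(-7,-127 \right)}}{-21171}\right) - \frac{17917 + 8506}{17661 - 18439} = \left(- \frac{6826}{-17950} - \frac{32}{-21171}\right) - \frac{17917 + 8506}{17661 - 18439} = \left(\left(-6826\right) \left(- \frac{1}{17950}\right) - - \frac{32}{21171}\right) - \frac{26423}{-778} = \left(\frac{3413}{8975} + \frac{32}{21171}\right) - 26423 \left(- \frac{1}{778}\right) = \frac{72543823}{190009725} - - \frac{26423}{778} = \frac{72543823}{190009725} + \frac{26423}{778} = \frac{5077066057969}{147827566050}$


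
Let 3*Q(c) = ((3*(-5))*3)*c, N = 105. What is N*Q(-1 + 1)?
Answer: 0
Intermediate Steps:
Q(c) = -15*c (Q(c) = (((3*(-5))*3)*c)/3 = ((-15*3)*c)/3 = (-45*c)/3 = -15*c)
N*Q(-1 + 1) = 105*(-15*(-1 + 1)) = 105*(-15*0) = 105*0 = 0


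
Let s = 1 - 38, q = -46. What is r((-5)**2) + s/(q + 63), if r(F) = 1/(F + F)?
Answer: -1833/850 ≈ -2.1565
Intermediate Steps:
r(F) = 1/(2*F)
s = -37
r((-5)**2) + s/(q + 63) = 1/(2*((-5)**2)) - 37/(-46 + 63) = (1/2)/25 - 37/17 = (1/2)*(1/25) - 37*1/17 = 1/50 - 37/17 = -1833/850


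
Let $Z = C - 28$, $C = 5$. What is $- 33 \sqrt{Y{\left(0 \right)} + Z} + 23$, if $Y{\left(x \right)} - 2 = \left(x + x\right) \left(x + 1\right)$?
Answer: $23 - 33 i \sqrt{21} \approx 23.0 - 151.23 i$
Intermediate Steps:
$Z = -23$ ($Z = 5 - 28 = -23$)
$Y{\left(x \right)} = 2 + 2 x \left(1 + x\right)$ ($Y{\left(x \right)} = 2 + \left(x + x\right) \left(x + 1\right) = 2 + 2 x \left(1 + x\right)$)
$- 33 \sqrt{Y{\left(0 \right)} + Z} + 23 = - 33 \sqrt{\left(2 + 2 \cdot 0 + 2 \cdot 0^{2}\right) - 23} + 23 = - 33 \sqrt{\left(2 + 0 + 2 \cdot 0\right) - 23} + 23 = - 33 \sqrt{\left(2 + 0 + 0\right) - 23} + 23 = - 33 \sqrt{2 - 23} + 23 = - 33 \sqrt{-21} + 23 = - 33 i \sqrt{21} + 23 = 23 - 33 i \sqrt{21}$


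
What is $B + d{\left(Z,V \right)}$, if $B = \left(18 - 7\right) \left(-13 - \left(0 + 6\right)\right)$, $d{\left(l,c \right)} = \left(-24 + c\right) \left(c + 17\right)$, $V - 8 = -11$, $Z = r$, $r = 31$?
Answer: $-587$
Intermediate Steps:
$Z = 31$
$V = -3$ ($V = 8 - 11 = -3$)
$d{\left(l,c \right)} = \left(-24 + c\right) \left(17 + c\right)$
$B = -209$ ($B = 11 \left(-13 - 6\right) = 11 \left(-19\right) = -209$)
$B + d{\left(Z,V \right)} = -209 - \left(387 - 9\right) = -209 + \left(-408 + 9 + 21\right) = -209 - 378 = -587$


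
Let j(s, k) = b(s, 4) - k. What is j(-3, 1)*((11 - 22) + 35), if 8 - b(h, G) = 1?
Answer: 144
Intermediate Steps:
b(h, G) = 7 (b(h, G) = 8 - 1*1 = 8 - 1 = 7)
j(s, k) = 7 - k
j(-3, 1)*((11 - 22) + 35) = (7 - 1*1)*((11 - 22) + 35) = (7 - 1)*(-11 + 35) = 6*24 = 144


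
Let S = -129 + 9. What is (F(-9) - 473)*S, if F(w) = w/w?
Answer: 56640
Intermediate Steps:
F(w) = 1
S = -120
(F(-9) - 473)*S = (1 - 473)*(-120) = -472*(-120) = 56640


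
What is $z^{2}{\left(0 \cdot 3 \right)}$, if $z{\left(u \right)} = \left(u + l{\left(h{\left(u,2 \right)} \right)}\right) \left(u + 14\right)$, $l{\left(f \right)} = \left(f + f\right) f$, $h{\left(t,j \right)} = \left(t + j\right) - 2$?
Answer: $0$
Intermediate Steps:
$h{\left(t,j \right)} = -2 + j + t$ ($h{\left(t,j \right)} = \left(j + t\right) - 2 = -2 + j + t$)
$l{\left(f \right)} = 2 f^{2}$ ($l{\left(f \right)} = 2 f f = 2 f^{2}$)
$z{\left(u \right)} = \left(14 + u\right) \left(u + 2 u^{2}\right)$ ($z{\left(u \right)} = \left(u + 2 \left(-2 + 2 + u\right)^{2}\right) \left(u + 14\right) = \left(u + 2 u^{2}\right) \left(14 + u\right) = \left(14 + u\right) \left(u + 2 u^{2}\right)$)
$z^{2}{\left(0 \cdot 3 \right)} = \left(0 \cdot 3 \left(14 + 2 \left(0 \cdot 3\right)^{2} + 29 \cdot 0 \cdot 3\right)\right)^{2} = \left(0 \left(14 + 2 \cdot 0^{2} + 29 \cdot 0\right)\right)^{2} = \left(0 \left(14 + 2 \cdot 0 + 0\right)\right)^{2} = \left(0 \left(14 + 0 + 0\right)\right)^{2} = \left(0 \cdot 14\right)^{2} = 0^{2} = 0$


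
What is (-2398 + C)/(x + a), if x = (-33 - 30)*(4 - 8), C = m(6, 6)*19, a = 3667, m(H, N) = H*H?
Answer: -1714/3919 ≈ -0.43736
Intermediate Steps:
m(H, N) = H**2
C = 684 (C = 6**2*19 = 36*19 = 684)
x = 252 (x = -63*(-4) = 252)
(-2398 + C)/(x + a) = (-2398 + 684)/(252 + 3667) = -1714/3919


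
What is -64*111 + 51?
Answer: -7053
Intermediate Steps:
-64*111 + 51 = -7104 + 51 = -7053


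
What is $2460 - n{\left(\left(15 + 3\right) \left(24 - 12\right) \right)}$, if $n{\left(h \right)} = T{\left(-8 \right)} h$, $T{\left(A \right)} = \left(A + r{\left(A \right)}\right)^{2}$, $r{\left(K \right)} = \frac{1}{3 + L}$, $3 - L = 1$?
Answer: $- \frac{267036}{25} \approx -10681.0$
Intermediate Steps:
$L = 2$ ($L = 3 - 1 = 2$)
$r{\left(K \right)} = \frac{1}{5}$ ($r{\left(K \right)} = \frac{1}{3 + 2} = \frac{1}{5}$)
$T{\left(A \right)} = \left(\frac{1}{5} + A\right)^{2}$ ($T{\left(A \right)} = \left(A + \frac{1}{5}\right)^{2} = \left(\frac{1}{5} + A\right)^{2}$)
$n{\left(h \right)} = \frac{1521 h}{25}$ ($n{\left(h \right)} = \frac{\left(1 + 5 \left(-8\right)\right)^{2}}{25} h = \frac{\left(1 - 40\right)^{2}}{25} h = \frac{\left(-39\right)^{2}}{25} h = \frac{1}{25} \cdot 1521 h = \frac{1521 h}{25}$)
$2460 - n{\left(\left(15 + 3\right) \left(24 - 12\right) \right)} = 2460 - \frac{1521 \left(15 + 3\right) \left(24 - 12\right)}{25} = 2460 - \frac{1521 \cdot 18 \cdot 12}{25} = 2460 - \frac{1521}{25} \cdot 216 = 2460 - \frac{328536}{25} = - \frac{267036}{25}$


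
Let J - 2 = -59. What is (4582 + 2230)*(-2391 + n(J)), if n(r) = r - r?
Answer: -16287492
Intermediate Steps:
J = -57 (J = 2 - 59 = -57)
n(r) = 0
(4582 + 2230)*(-2391 + n(J)) = (4582 + 2230)*(-2391 + 0) = 6812*(-2391) = -16287492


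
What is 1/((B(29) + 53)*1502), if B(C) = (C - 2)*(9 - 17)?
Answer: -1/244826 ≈ -4.0845e-6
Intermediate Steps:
B(C) = 16 - 8*C (B(C) = (-2 + C)*(-8) = 16 - 8*C)
1/((B(29) + 53)*1502) = 1/(((16 - 8*29) + 53)*1502) = 1/(((16 - 232) + 53)*1502) = 1/((-216 + 53)*1502) = 1/(-163*1502) = 1/(-244826) = -1/244826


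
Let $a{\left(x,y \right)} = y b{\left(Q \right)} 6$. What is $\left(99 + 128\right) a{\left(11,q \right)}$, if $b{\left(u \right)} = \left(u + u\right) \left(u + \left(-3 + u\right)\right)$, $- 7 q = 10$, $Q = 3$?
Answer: $- \frac{245160}{7} \approx -35023.0$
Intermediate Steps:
$q = - \frac{10}{7}$ ($q = \left(- \frac{1}{7}\right) 10 = - \frac{10}{7} \approx -1.4286$)
$b{\left(u \right)} = 2 u \left(-3 + 2 u\right)$
$a{\left(x,y \right)} = 108 y$ ($a{\left(x,y \right)} = y 2 \cdot 3 \left(-3 + 2 \cdot 3\right) 6 = y 2 \cdot 3 \left(-3 + 6\right) 6 = y 2 \cdot 3 \cdot 3 \cdot 6 = y 18 \cdot 6 = 18 y 6 = 108 y$)
$\left(99 + 128\right) a{\left(11,q \right)} = \left(99 + 128\right) 108 \left(- \frac{10}{7}\right) = 227 \left(- \frac{1080}{7}\right) = - \frac{245160}{7}$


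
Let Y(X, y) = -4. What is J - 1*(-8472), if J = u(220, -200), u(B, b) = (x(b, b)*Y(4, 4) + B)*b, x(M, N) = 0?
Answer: -35528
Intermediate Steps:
u(B, b) = B*b (u(B, b) = (0*(-4) + B)*b = (0 + B)*b = B*b)
J = -44000 (J = 220*(-200) = -44000)
J - 1*(-8472) = -44000 - 1*(-8472) = -44000 + 8472 = -35528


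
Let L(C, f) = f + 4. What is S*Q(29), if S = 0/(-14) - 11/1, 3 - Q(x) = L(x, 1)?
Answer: 22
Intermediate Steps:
L(C, f) = 4 + f
Q(x) = -2 (Q(x) = 3 - (4 + 1) = 3 - 1*5 = 3 - 5 = -2)
S = -11 (S = 0*(-1/14) - 11*1 = 0 - 11 = -11)
S*Q(29) = -11*(-2) = 22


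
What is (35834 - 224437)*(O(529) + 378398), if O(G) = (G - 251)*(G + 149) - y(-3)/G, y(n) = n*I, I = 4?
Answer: -56558378915770/529 ≈ -1.0692e+11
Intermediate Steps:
y(n) = 4*n (y(n) = n*4 = 4*n)
O(G) = 12/G + (-251 + G)*(149 + G) (O(G) = (G - 251)*(G + 149) - 4*(-3)/G = (-251 + G)*(149 + G) - (-12)/G = (-251 + G)*(149 + G) + 12/G = 12/G + (-251 + G)*(149 + G))
(35834 - 224437)*(O(529) + 378398) = (35834 - 224437)*((-37399 + 529**2 - 102*529 + 12/529) + 378398) = -188603*((-37399 + 279841 - 53958 + 12*(1/529)) + 378398) = -188603*((-37399 + 279841 - 53958 + 12/529) + 378398) = -188603*(99708048/529 + 378398) = -188603*299880590/529 = -56558378915770/529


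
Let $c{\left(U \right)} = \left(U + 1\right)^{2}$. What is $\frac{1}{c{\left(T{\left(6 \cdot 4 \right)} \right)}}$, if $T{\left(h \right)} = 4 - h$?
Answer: $\frac{1}{361} \approx 0.0027701$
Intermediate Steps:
$c{\left(U \right)} = \left(1 + U\right)^{2}$
$\frac{1}{c{\left(T{\left(6 \cdot 4 \right)} \right)}} = \frac{1}{\left(1 + \left(4 - 6 \cdot 4\right)\right)^{2}} = \frac{1}{\left(1 + \left(4 - 24\right)\right)^{2}} = \frac{1}{\left(1 - 20\right)^{2}} = \frac{1}{\left(-19\right)^{2}} = \frac{1}{361}$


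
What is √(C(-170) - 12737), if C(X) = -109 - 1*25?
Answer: I*√12871 ≈ 113.45*I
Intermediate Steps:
C(X) = -134 (C(X) = -109 - 25 = -134)
√(C(-170) - 12737) = √(-134 - 12737) = √(-12871) = I*√12871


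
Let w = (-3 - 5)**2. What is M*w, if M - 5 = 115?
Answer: 7680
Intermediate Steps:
w = 64 (w = (-8)**2 = 64)
M = 120 (M = 5 + 115 = 120)
M*w = 120*64 = 7680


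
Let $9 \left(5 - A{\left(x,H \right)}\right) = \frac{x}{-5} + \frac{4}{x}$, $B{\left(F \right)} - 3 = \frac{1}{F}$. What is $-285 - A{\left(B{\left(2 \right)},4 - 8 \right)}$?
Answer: $- \frac{182669}{630} \approx -289.95$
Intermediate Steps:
$B{\left(F \right)} = 3 + \frac{1}{F}$
$A{\left(x,H \right)} = 5 - \frac{4}{9 x} + \frac{x}{45}$ ($A{\left(x,H \right)} = 5 - \frac{\frac{x}{-5} + \frac{4}{x}}{9} = 5 - \frac{x \left(- \frac{1}{5}\right) + \frac{4}{x}}{9} = 5 - \frac{- \frac{x}{5} + \frac{4}{x}}{9} = 5 - \frac{\frac{4}{x} - \frac{x}{5}}{9} = 5 + \left(- \frac{4}{9 x} + \frac{x}{45}\right) = 5 - \frac{4}{9 x} + \frac{x}{45}$)
$-285 - A{\left(B{\left(2 \right)},4 - 8 \right)} = -285 - \frac{-20 + \left(3 + \frac{1}{2}\right) \left(225 + \left(3 + \frac{1}{2}\right)\right)}{45 \left(3 + \frac{1}{2}\right)} = -285 - \frac{-20 + \frac{7 \left(225 + \frac{7}{2}\right)}{2}}{45 \cdot \frac{7}{2}} = -285 - \frac{1}{45} \cdot \frac{2}{7} \left(-20 + \frac{7}{2} \cdot \frac{457}{2}\right) = -285 - \frac{1}{45} \cdot \frac{2}{7} \left(-20 + \frac{3199}{4}\right) = -285 - \frac{1}{45} \cdot \frac{2}{7} \cdot \frac{3119}{4} = -285 - \frac{3119}{630} = - \frac{182669}{630}$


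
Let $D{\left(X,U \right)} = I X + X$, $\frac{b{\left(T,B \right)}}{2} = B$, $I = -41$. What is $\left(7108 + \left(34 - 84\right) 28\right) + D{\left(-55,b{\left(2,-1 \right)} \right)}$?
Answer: $7908$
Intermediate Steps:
$b{\left(T,B \right)} = 2 B$
$D{\left(X,U \right)} = - 40 X$ ($D{\left(X,U \right)} = - 41 X + X = - 40 X$)
$\left(7108 + \left(34 - 84\right) 28\right) + D{\left(-55,b{\left(2,-1 \right)} \right)} = \left(7108 + \left(34 - 84\right) 28\right) - -2200 = \left(7108 - 1400\right) + 2200 = 5708 + 2200 = 7908$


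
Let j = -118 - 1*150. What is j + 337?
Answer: 69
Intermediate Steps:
j = -268 (j = -118 - 150 = -268)
j + 337 = -268 + 337 = 69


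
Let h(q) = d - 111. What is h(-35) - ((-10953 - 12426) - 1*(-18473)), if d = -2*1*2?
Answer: 4791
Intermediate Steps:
d = -4 (d = -2*2 = -4)
h(q) = -115 (h(q) = -4 - 111 = -115)
h(-35) - ((-10953 - 12426) - 1*(-18473)) = -115 - ((-10953 - 12426) - 1*(-18473)) = -115 - (-23379 + 18473) = -115 - 1*(-4906) = -115 + 4906 = 4791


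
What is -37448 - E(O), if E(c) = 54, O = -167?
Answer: -37502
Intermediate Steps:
-37448 - E(O) = -37448 - 1*54 = -37448 - 54 = -37502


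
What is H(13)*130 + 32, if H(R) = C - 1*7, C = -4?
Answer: -1398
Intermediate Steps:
H(R) = -11 (H(R) = -4 - 1*7 = -4 - 7 = -11)
H(13)*130 + 32 = -11*130 + 32 = -1430 + 32 = -1398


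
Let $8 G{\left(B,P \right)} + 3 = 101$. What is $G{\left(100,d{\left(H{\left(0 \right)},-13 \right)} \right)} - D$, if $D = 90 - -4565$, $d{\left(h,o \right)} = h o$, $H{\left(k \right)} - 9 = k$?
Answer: $- \frac{18571}{4} \approx -4642.8$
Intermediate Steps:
$H{\left(k \right)} = 9 + k$
$G{\left(B,P \right)} = \frac{49}{4}$ ($G{\left(B,P \right)} = - \frac{3}{8} + \frac{1}{8} \cdot 101 = - \frac{3}{8} + \frac{101}{8} = \frac{49}{4}$)
$D = 4655$ ($D = 90 + 4565 = 4655$)
$G{\left(100,d{\left(H{\left(0 \right)},-13 \right)} \right)} - D = \frac{49}{4} - 4655 = - \frac{18571}{4}$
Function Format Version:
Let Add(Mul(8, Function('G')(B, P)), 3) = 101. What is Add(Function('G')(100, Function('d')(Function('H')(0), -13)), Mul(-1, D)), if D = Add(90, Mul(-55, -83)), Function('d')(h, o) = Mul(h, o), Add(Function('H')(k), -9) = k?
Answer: Rational(-18571, 4) ≈ -4642.8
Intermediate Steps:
Function('H')(k) = Add(9, k)
Function('G')(B, P) = Rational(49, 4) (Function('G')(B, P) = Add(Rational(-3, 8), Mul(Rational(1, 8), 101)) = Add(Rational(-3, 8), Rational(101, 8)) = Rational(49, 4))
D = 4655 (D = Add(90, 4565) = 4655)
Add(Function('G')(100, Function('d')(Function('H')(0), -13)), Mul(-1, D)) = Add(Rational(49, 4), Mul(-1, 4655)) = Add(Rational(49, 4), -4655) = Rational(-18571, 4)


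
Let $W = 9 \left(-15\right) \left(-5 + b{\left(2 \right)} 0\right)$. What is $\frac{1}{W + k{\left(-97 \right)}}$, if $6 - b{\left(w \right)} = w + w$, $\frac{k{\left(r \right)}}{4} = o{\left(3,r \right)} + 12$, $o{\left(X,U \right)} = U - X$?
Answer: $\frac{1}{323} \approx 0.003096$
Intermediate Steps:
$k{\left(r \right)} = 36 + 4 r$ ($k{\left(r \right)} = 4 \left(\left(r - 3\right) + 12\right) = 4 \left(\left(-3 + r\right) + 12\right) = 4 \left(9 + r\right) = 36 + 4 r$)
$b{\left(w \right)} = 6 - 2 w$ ($b{\left(w \right)} = 6 - \left(w + w\right) = 6 - 2 w$)
$W = 675$ ($W = 9 \left(-15\right) \left(-5 + \left(6 - 4\right) 0\right) = - 135 \left(-5 + \left(6 - 4\right) 0\right) = - 135 \left(-5 + 2 \cdot 0\right) = - 135 \left(-5 + 0\right) = \left(-135\right) \left(-5\right) = 675$)
$\frac{1}{W + k{\left(-97 \right)}} = \frac{1}{675 + \left(36 + 4 \left(-97\right)\right)} = \frac{1}{675 + \left(36 - 388\right)} = \frac{1}{675 - 352} = \frac{1}{323}$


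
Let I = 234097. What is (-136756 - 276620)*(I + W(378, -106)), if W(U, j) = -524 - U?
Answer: -96397216320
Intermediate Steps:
(-136756 - 276620)*(I + W(378, -106)) = (-136756 - 276620)*(234097 + (-524 - 1*378)) = -413376*(234097 + (-524 - 378)) = -413376*(234097 - 902) = -413376*233195 = -96397216320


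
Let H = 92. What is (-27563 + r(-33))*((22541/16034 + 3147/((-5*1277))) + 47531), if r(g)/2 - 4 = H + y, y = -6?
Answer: -133250577642298491/102377090 ≈ -1.3016e+9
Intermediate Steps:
r(g) = 180 (r(g) = 8 + 2*(92 - 6) = 8 + 2*86 = 8 + 172 = 180)
(-27563 + r(-33))*((22541/16034 + 3147/((-5*1277))) + 47531) = (-27563 + 180)*((22541/16034 + 3147/((-5*1277))) + 47531) = -27383*((22541*(1/16034) + 3147/(-6385)) + 47531) = -27383*((22541/16034 + 3147*(-1/6385)) + 47531) = -27383*((22541/16034 - 3147/6385) + 47531) = -27383*(93465287/102377090 + 47531) = -27383*4866178930077/102377090 = -133250577642298491/102377090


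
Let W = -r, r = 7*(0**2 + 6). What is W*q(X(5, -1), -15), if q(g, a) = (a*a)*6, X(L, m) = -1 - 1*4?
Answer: -56700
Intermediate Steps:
X(L, m) = -5 (X(L, m) = -1 - 4 = -5)
q(g, a) = 6*a**2 (q(g, a) = a**2*6 = 6*a**2)
r = 42 (r = 7*(0 + 6) = 7*6 = 42)
W = -42 (W = -1*42 = -42)
W*q(X(5, -1), -15) = -252*(-15)**2 = -252*225 = -42*1350 = -56700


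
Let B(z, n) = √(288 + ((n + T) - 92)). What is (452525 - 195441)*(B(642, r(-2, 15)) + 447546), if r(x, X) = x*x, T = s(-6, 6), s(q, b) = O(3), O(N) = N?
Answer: 115056915864 + 257084*√203 ≈ 1.1506e+11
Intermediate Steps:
s(q, b) = 3
T = 3
r(x, X) = x²
B(z, n) = √(199 + n) (B(z, n) = √(288 + ((n + 3) - 92)) = √(288 + ((3 + n) - 92)) = √(288 + (-89 + n)) = √(199 + n))
(452525 - 195441)*(B(642, r(-2, 15)) + 447546) = (452525 - 195441)*(√(199 + (-2)²) + 447546) = 257084*(√(199 + 4) + 447546) = 257084*(√203 + 447546) = 257084*(447546 + √203) = 115056915864 + 257084*√203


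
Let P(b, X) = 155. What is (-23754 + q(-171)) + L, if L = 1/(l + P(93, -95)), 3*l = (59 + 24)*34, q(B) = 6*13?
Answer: -77823009/3287 ≈ -23676.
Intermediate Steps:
q(B) = 78
l = 2822/3 (l = ((59 + 24)*34)/3 = (83*34)/3 = (1/3)*2822 = 2822/3 ≈ 940.67)
L = 3/3287 (L = 1/(2822/3 + 155) = 1/(3287/3) = 3/3287 ≈ 0.00091269)
(-23754 + q(-171)) + L = (-23754 + 78) + 3/3287 = -23676 + 3/3287 = -77823009/3287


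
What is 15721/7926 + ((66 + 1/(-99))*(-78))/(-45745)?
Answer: 8359493431/3988323570 ≈ 2.0960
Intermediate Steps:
15721/7926 + ((66 + 1/(-99))*(-78))/(-45745) = 15721*(1/7926) + ((66 - 1/99)*(-78))*(-1/45745) = 15721/7926 + ((6533/99)*(-78))*(-1/45745) = 15721/7926 - 169858/33*(-1/45745) = 15721/7926 + 169858/1509585 = 8359493431/3988323570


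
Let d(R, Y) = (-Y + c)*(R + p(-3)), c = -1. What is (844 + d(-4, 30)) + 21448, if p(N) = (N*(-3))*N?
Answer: 23253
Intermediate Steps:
p(N) = -3*N² (p(N) = (-3*N)*N = -3*N²)
d(R, Y) = (-1 - Y)*(-27 + R) (d(R, Y) = (-Y - 1)*(R - 3*(-3)²) = (-1 - Y)*(R - 3*9) = (-1 - Y)*(R - 27) = (-1 - Y)*(-27 + R))
(844 + d(-4, 30)) + 21448 = (844 + (27 - 1*(-4) + 27*30 - 1*(-4)*30)) + 21448 = (844 + (27 + 4 + 810 + 120)) + 21448 = (844 + 961) + 21448 = 1805 + 21448 = 23253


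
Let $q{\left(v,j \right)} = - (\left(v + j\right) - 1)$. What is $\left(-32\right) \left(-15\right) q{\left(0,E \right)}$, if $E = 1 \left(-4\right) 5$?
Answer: $10080$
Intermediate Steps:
$E = -20$ ($E = \left(-4\right) 5 = -20$)
$q{\left(v,j \right)} = 1 - j - v$ ($q{\left(v,j \right)} = - (\left(j + v\right) - 1) = - (-1 + j + v) = 1 - j - v$)
$\left(-32\right) \left(-15\right) q{\left(0,E \right)} = \left(-32\right) \left(-15\right) \left(1 - -20 - 0\right) = 480 \left(1 + 20 + 0\right) = 480 \cdot 21 = 10080$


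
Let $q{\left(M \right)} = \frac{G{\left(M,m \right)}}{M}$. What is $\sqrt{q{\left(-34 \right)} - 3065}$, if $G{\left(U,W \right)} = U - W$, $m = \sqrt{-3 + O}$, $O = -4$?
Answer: $\frac{\sqrt{-3541984 + 34 i \sqrt{7}}}{34} \approx 0.0007029 + 55.353 i$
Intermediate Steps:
$m = i \sqrt{7}$ ($m = \sqrt{-3 - 4} = \sqrt{-7} = i \sqrt{7} \approx 2.6458 i$)
$q{\left(M \right)} = \frac{M - i \sqrt{7}}{M}$
$\sqrt{q{\left(-34 \right)} - 3065} = \sqrt{\frac{-34 - i \sqrt{7}}{-34} - 3065} = \sqrt{- \frac{-34 - i \sqrt{7}}{34} - 3065} = \sqrt{\left(1 + \frac{i \sqrt{7}}{34}\right) - 3065} = \sqrt{-3064 + \frac{i \sqrt{7}}{34}}$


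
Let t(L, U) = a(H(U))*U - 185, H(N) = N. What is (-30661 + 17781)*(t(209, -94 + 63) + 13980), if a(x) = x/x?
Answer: -177280320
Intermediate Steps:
a(x) = 1
t(L, U) = -185 + U (t(L, U) = 1*U - 185 = U - 185 = -185 + U)
(-30661 + 17781)*(t(209, -94 + 63) + 13980) = (-30661 + 17781)*((-185 + (-94 + 63)) + 13980) = -12880*((-185 - 31) + 13980) = -12880*(-216 + 13980) = -12880*13764 = -177280320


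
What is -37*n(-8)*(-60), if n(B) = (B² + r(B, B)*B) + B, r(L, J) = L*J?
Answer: -1012320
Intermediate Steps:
r(L, J) = J*L
n(B) = B + B² + B³ (n(B) = (B² + (B*B)*B) + B = (B² + B²*B) + B = (B² + B³) + B = B + B² + B³)
-37*n(-8)*(-60) = -(-296)*(1 - 8 + (-8)²)*(-60) = -(-296)*(1 - 8 + 64)*(-60) = -(-296)*57*(-60) = -37*(-456)*(-60) = 16872*(-60) = -1012320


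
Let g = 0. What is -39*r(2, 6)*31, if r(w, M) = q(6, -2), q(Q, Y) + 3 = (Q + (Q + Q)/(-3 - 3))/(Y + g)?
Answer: 6045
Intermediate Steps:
q(Q, Y) = -3 + 2*Q/(3*Y) (q(Q, Y) = -3 + (Q + (Q + Q)/(-3 - 3))/(Y + 0) = -3 + (Q + (2*Q)/(-6))/Y = -3 + (Q + (2*Q)*(-1/6))/Y = -3 + (Q - Q/3)/Y = -3 + (2*Q/3)/Y = -3 + 2*Q/(3*Y))
r(w, M) = -5 (r(w, M) = -3 + (2/3)*6/(-2) = -3 + (2/3)*6*(-1/2) = -3 - 2 = -5)
-39*r(2, 6)*31 = -39*(-5)*31 = 195*31 = 6045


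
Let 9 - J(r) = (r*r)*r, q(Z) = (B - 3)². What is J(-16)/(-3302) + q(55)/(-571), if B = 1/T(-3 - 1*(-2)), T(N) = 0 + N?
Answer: -2396787/1885442 ≈ -1.2712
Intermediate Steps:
T(N) = N
B = -1 (B = 1/(-3 - 1*(-2)) = 1/(-3 + 2) = 1/(-1) = -1)
q(Z) = 16 (q(Z) = (-1 - 3)² = (-4)² = 16)
J(r) = 9 - r³ (J(r) = 9 - r*r*r = 9 - r²*r = 9 - r³)
J(-16)/(-3302) + q(55)/(-571) = (9 - 1*(-16)³)/(-3302) + 16/(-571) = (9 - 1*(-4096))*(-1/3302) + 16*(-1/571) = (9 + 4096)*(-1/3302) - 16/571 = 4105*(-1/3302) - 16/571 = -4105/3302 - 16/571 = -2396787/1885442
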